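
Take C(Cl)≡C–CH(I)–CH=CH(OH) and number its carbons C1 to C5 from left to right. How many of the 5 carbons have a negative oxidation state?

Tallying each carbon's bonds:
C1: 3C, 1Cl → 0 + 1 = +1
C2: 4C → 0 = 0
C3: 2C, 1H, 1I → 0 − 1 + 1 = 0
C4: 3C, 1H → 0 − 1 = -1
C5: 2C, 1H, 1O → 0 − 1 + 1 = 0
1 carbon (C4) meets the condition.

1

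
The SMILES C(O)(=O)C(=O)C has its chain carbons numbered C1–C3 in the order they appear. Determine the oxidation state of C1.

+3

C1 has one bond to C (0), one bond to O (+1), a double bond to O (2×+1 = +2).
Oxidation state = 0 + 1 + 2 = +3.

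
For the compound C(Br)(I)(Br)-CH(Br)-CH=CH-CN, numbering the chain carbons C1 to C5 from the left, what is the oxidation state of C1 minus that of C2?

C1: 1C, 2Br, 1I → 0 + 2 + 1 = +3
C2: 2C, 1H, 1Br → 0 − 1 + 1 = 0
Difference: +3 − (0) = +3.

+3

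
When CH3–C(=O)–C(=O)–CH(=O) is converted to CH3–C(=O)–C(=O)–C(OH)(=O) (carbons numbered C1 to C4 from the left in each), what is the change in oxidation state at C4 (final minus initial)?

+2

Before: C4 has 1 bond to C, 1 bond to H, 2 bonds to O → oxidation state +1.
After: C4 has 1 bond to C, 3 bonds to O → oxidation state +3.
Δ = +3 − (+1) = +2, so this is an oxidation at C4.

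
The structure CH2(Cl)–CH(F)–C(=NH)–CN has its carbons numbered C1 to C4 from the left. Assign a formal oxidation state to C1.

Bonds to more-electronegative neighbours contribute +1 each, bonds to H or metals contribute −1 each, and C–C bonds contribute 0.
C1 has one bond to C (0), one bond to H (-1), one bond to Cl (+1), one bond to H (-1).
Oxidation state = 0 − 1 + 1 − 1 = -1.

-1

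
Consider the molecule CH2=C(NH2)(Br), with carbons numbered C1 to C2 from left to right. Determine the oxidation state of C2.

Count +1 for every bond to an atom more electronegative than carbon and −1 for every bond to one less electronegative; C–C bonds are 0.
C2 has a double bond to C (2×0 = 0), one bond to N (+1), one bond to Br (+1).
Oxidation state = 0 + 1 + 1 = +2.

+2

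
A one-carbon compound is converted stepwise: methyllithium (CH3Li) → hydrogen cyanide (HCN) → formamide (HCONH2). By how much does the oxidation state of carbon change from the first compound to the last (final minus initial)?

+6

Carbon oxidation states along the series — methyllithium: -4, hydrogen cyanide: +2, formamide: +2.
Net change = +2 − (-4) = +6.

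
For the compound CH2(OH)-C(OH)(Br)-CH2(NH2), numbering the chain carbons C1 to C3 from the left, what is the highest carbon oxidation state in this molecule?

Tallying each carbon's bonds:
C1: 1C, 2H, 1O → 0 − 2 + 1 = -1
C2: 2C, 1O, 1Br → 0 + 1 + 1 = +2
C3: 1C, 2H, 1N → 0 − 2 + 1 = -1
The highest value is +2.

+2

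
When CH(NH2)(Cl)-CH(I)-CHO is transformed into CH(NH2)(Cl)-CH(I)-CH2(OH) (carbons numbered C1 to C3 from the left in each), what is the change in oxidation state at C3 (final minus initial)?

-2

Before: C3 has 1 bond to C, 1 bond to H, 2 bonds to O → oxidation state +1.
After: C3 has 1 bond to C, 2 bonds to H, 1 bond to O → oxidation state -1.
Δ = -1 − (+1) = -2, so this is a reduction at C3.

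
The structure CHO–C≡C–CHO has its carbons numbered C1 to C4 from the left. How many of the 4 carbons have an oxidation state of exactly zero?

Tallying each carbon's bonds:
C1: 1C, 1H, 2O → 0 − 1 + 2 = +1
C2: 4C → 0 = 0
C3: 4C → 0 = 0
C4: 1C, 1H, 2O → 0 − 1 + 2 = +1
2 carbons (C2, C3) meet the condition.

2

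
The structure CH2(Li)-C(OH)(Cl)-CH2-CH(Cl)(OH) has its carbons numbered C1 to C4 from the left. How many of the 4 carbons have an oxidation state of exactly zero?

0

Tallying each carbon's bonds:
C1: 1C, 2H, 1Li → 0 − 2 − 1 = -3
C2: 2C, 1O, 1Cl → 0 + 1 + 1 = +2
C3: 2C, 2H → 0 − 2 = -2
C4: 1C, 1H, 1O, 1Cl → 0 − 1 + 1 + 1 = +1
0 carbons meet the condition.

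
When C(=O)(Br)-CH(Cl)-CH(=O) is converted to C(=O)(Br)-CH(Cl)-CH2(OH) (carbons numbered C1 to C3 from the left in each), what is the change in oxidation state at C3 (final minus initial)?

-2

Before: C3 has 1 bond to C, 1 bond to H, 2 bonds to O → oxidation state +1.
After: C3 has 1 bond to C, 2 bonds to H, 1 bond to O → oxidation state -1.
Δ = -1 − (+1) = -2, so this is a reduction at C3.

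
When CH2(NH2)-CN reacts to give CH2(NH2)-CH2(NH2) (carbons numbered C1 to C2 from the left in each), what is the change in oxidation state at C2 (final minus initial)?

-4

Before: C2 has 1 bond to C, 3 bonds to N → oxidation state +3.
After: C2 has 1 bond to C, 2 bonds to H, 1 bond to N → oxidation state -1.
Δ = -1 − (+3) = -4, so this is a reduction at C2.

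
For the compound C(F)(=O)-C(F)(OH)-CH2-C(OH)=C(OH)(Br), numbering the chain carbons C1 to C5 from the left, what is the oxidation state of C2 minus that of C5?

C2: 2C, 1O, 1F → 0 + 1 + 1 = +2
C5: 2C, 1O, 1Br → 0 + 1 + 1 = +2
Difference: +2 − (+2) = 0.

0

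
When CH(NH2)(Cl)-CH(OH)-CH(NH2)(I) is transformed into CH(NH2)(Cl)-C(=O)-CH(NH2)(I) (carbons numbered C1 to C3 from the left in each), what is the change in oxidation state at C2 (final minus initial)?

+2

Before: C2 has 2 bonds to C, 1 bond to H, 1 bond to O → oxidation state 0.
After: C2 has 2 bonds to C, 2 bonds to O → oxidation state +2.
Δ = +2 − (0) = +2, so this is an oxidation at C2.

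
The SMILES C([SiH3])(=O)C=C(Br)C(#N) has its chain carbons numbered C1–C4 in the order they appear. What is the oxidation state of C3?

+1

Each bond to a more electronegative atom (O, N, halogen) counts +1, each bond to a less electronegative atom (H, metal, B, Si) counts −1, and each C–C bond counts 0.
C3 has a double bond to C (2×0 = 0), one bond to C (0), one bond to Br (+1).
Oxidation state = 0 + 0 + 1 = +1.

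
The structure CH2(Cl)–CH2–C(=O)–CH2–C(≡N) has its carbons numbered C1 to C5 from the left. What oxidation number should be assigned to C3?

+2

Count +1 for every bond to an atom more electronegative than carbon and −1 for every bond to one less electronegative; C–C bonds are 0.
C3 has one bond to C (0), one bond to C (0), a double bond to O (2×+1 = +2).
Oxidation state = 0 + 0 + 2 = +2.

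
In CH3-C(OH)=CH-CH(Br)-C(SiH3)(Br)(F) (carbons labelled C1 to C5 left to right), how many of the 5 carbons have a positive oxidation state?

2

Tallying each carbon's bonds:
C1: 1C, 3H → 0 − 3 = -3
C2: 3C, 1O → 0 + 1 = +1
C3: 3C, 1H → 0 − 1 = -1
C4: 2C, 1H, 1Br → 0 − 1 + 1 = 0
C5: 1C, 1F, 1Br, 1Si → 0 + 1 + 1 − 1 = +1
2 carbons (C2, C5) meet the condition.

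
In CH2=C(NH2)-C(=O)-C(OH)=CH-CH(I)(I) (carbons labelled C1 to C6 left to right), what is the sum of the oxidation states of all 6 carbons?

+2

Tallying each carbon's bonds:
C1: 2C, 2H → 0 − 2 = -2
C2: 3C, 1N → 0 + 1 = +1
C3: 2C, 2O → 0 + 2 = +2
C4: 3C, 1O → 0 + 1 = +1
C5: 3C, 1H → 0 − 1 = -1
C6: 1C, 1H, 2I → 0 − 1 + 2 = +1
Sum = -2 + 1 + 2 + 1 − 1 + 1 = +2.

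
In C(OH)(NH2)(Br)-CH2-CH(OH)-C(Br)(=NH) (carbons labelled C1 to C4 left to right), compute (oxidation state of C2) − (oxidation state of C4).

-5

C2: 2C, 2H → 0 − 2 = -2
C4: 1C, 2N, 1Br → 0 + 2 + 1 = +3
Difference: -2 − (+3) = -5.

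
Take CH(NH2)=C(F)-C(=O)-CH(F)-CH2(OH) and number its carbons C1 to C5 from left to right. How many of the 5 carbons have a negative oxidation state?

Tallying each carbon's bonds:
C1: 2C, 1H, 1N → 0 − 1 + 1 = 0
C2: 3C, 1F → 0 + 1 = +1
C3: 2C, 2O → 0 + 2 = +2
C4: 2C, 1H, 1F → 0 − 1 + 1 = 0
C5: 1C, 2H, 1O → 0 − 2 + 1 = -1
1 carbon (C5) meets the condition.

1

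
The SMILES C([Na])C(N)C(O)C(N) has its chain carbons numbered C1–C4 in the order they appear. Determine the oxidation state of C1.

Assign +1 per bond to O/N/halogen, −1 per bond to H or an electropositive element, and 0 per bond to carbon.
C1 has one bond to C (0), one bond to Na (-1), one bond to H (-1), one bond to H (-1).
Oxidation state = 0 − 1 − 1 − 1 = -3.

-3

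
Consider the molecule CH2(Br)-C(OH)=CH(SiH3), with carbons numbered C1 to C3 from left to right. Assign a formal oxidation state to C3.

C3 has a double bond to C (2×0 = 0), one bond to H (-1), one bond to Si (-1).
Oxidation state = 0 − 1 − 1 = -2.

-2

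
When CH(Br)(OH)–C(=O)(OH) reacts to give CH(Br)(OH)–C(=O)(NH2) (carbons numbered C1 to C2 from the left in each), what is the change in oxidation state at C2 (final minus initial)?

0

Before: C2 has 1 bond to C, 3 bonds to O → oxidation state +3.
After: C2 has 1 bond to C, 2 bonds to O, 1 bond to N → oxidation state +3.
Δ = +3 − (+3) = 0, so no net redox change at C2.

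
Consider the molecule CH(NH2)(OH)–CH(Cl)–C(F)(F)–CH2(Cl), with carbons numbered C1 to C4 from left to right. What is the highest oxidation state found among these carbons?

Count +1 for every bond to an atom more electronegative than carbon and −1 for every bond to one less electronegative; C–C bonds are 0. Tallying each carbon:
C1: 1C, 1H, 1O, 1N → 0 − 1 + 1 + 1 = +1
C2: 2C, 1H, 1Cl → 0 − 1 + 1 = 0
C3: 2C, 2F → 0 + 2 = +2
C4: 1C, 2H, 1Cl → 0 − 2 + 1 = -1
The highest value is +2.

+2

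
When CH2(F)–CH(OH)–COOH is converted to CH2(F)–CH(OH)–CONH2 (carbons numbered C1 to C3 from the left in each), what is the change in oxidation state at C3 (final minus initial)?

Before: C3 has 1 bond to C, 3 bonds to O → oxidation state +3.
After: C3 has 1 bond to C, 2 bonds to O, 1 bond to N → oxidation state +3.
Δ = +3 − (+3) = 0, so no net redox change at C3.

0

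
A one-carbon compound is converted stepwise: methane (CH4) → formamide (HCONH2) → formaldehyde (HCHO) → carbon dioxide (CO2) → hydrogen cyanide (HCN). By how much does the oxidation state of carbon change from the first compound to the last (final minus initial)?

+6

Carbon oxidation states along the series — methane: -4, formamide: +2, formaldehyde: 0, carbon dioxide: +4, hydrogen cyanide: +2.
Net change = +2 − (-4) = +6.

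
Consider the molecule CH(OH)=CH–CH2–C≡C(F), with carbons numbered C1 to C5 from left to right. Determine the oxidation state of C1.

0

C1 has a double bond to C (2×0 = 0), one bond to H (-1), one bond to O (+1).
Oxidation state = 0 − 1 + 1 = 0.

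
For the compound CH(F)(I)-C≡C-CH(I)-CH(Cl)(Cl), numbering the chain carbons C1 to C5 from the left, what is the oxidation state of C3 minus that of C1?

-1

C3: 4C → 0 = 0
C1: 1C, 1H, 1F, 1I → 0 − 1 + 1 + 1 = +1
Difference: 0 − (+1) = -1.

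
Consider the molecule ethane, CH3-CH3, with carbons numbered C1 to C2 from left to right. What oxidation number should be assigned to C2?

-3

Bonds to more-electronegative neighbours contribute +1 each, bonds to H or metals contribute −1 each, and C–C bonds contribute 0.
C2 has one bond to H (-1), one bond to H (-1), one bond to H (-1), one bond to C (0).
Oxidation state = -1 − 1 − 1 + 0 = -3.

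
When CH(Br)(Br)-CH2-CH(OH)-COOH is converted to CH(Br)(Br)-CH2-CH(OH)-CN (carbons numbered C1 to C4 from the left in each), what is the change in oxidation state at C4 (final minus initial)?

0

Before: C4 has 1 bond to C, 3 bonds to O → oxidation state +3.
After: C4 has 1 bond to C, 3 bonds to N → oxidation state +3.
Δ = +3 − (+3) = 0, so no net redox change at C4.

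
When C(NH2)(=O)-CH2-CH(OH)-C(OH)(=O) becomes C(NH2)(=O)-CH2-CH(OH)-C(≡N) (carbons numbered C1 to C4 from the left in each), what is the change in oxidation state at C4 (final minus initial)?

Before: C4 has 1 bond to C, 3 bonds to O → oxidation state +3.
After: C4 has 1 bond to C, 3 bonds to N → oxidation state +3.
Δ = +3 − (+3) = 0, so no net redox change at C4.

0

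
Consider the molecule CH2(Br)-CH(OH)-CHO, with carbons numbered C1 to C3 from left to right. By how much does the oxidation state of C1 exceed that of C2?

-1

C1: 1C, 2H, 1Br → 0 − 2 + 1 = -1
C2: 2C, 1H, 1O → 0 − 1 + 1 = 0
Difference: -1 − (0) = -1.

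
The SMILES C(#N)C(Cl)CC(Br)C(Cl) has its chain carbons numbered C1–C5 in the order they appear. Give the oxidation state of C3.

Assign +1 per bond to O/N/halogen, −1 per bond to H or an electropositive element, and 0 per bond to carbon.
C3 has one bond to C (0), one bond to C (0), one bond to H (-1), one bond to H (-1).
Oxidation state = 0 + 0 − 1 − 1 = -2.

-2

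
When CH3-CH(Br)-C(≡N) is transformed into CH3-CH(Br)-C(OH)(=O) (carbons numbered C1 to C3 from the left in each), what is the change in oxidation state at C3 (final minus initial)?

0

Before: C3 has 1 bond to C, 3 bonds to N → oxidation state +3.
After: C3 has 1 bond to C, 3 bonds to O → oxidation state +3.
Δ = +3 − (+3) = 0, so no net redox change at C3.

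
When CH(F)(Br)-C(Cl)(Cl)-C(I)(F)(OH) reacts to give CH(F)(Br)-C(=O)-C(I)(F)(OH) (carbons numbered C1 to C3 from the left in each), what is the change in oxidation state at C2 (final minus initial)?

0

Before: C2 has 2 bonds to C, 2 bonds to Cl → oxidation state +2.
After: C2 has 2 bonds to C, 2 bonds to O → oxidation state +2.
Δ = +2 − (+2) = 0, so no net redox change at C2.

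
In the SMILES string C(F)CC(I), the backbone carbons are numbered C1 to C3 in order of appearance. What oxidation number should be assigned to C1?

-1

Bonds to more-electronegative neighbours contribute +1 each, bonds to H or metals contribute −1 each, and C–C bonds contribute 0.
C1 has one bond to C (0), one bond to H (-1), one bond to H (-1), one bond to F (+1).
Oxidation state = 0 − 1 − 1 + 1 = -1.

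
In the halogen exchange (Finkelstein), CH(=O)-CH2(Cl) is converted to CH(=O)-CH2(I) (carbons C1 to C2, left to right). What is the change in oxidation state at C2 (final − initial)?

0

Before: C2 has 1 bond to C, 2 bonds to H, 1 bond to Cl → oxidation state -1.
After: C2 has 1 bond to C, 2 bonds to H, 1 bond to I → oxidation state -1.
Δ = -1 − (-1) = 0, so no net redox change at C2.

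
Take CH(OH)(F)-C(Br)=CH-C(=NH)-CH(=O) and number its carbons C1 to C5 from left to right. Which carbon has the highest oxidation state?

Assign +1 per bond to O/N/halogen, −1 per bond to H or an electropositive element, and 0 per bond to carbon. Tallying each carbon:
C1: 1C, 1H, 1O, 1F → 0 − 1 + 1 + 1 = +1
C2: 3C, 1Br → 0 + 1 = +1
C3: 3C, 1H → 0 − 1 = -1
C4: 2C, 2N → 0 + 2 = +2
C5: 1C, 1H, 2O → 0 − 1 + 2 = +1
The most oxidised carbon is C4 at +2.

C4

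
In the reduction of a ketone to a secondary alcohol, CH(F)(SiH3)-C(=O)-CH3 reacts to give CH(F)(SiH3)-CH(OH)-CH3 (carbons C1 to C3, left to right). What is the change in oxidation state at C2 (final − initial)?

Before: C2 has 2 bonds to C, 2 bonds to O → oxidation state +2.
After: C2 has 2 bonds to C, 1 bond to H, 1 bond to O → oxidation state 0.
Δ = 0 − (+2) = -2, so this is a reduction at C2.

-2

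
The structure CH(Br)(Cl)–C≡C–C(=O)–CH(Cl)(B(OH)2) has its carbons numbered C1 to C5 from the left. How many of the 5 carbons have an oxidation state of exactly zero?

2

Tallying each carbon's bonds:
C1: 1C, 1H, 1Cl, 1Br → 0 − 1 + 1 + 1 = +1
C2: 4C → 0 = 0
C3: 4C → 0 = 0
C4: 2C, 2O → 0 + 2 = +2
C5: 1C, 1H, 1Cl, 1B → 0 − 1 + 1 − 1 = -1
2 carbons (C2, C3) meet the condition.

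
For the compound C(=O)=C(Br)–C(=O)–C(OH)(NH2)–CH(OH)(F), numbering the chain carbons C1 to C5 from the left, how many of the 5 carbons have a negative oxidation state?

0

Bonds to more-electronegative neighbours contribute +1 each, bonds to H or metals contribute −1 each, and C–C bonds contribute 0. Tallying each carbon:
C1: 2C, 2O → 0 + 2 = +2
C2: 3C, 1Br → 0 + 1 = +1
C3: 2C, 2O → 0 + 2 = +2
C4: 2C, 1O, 1N → 0 + 1 + 1 = +2
C5: 1C, 1H, 1O, 1F → 0 − 1 + 1 + 1 = +1
0 carbons meet the condition.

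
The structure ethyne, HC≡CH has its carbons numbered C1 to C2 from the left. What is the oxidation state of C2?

C2 has one bond to H (-1), a triple bond to C (3×0 = 0).
Oxidation state = -1 + 0 = -1.

-1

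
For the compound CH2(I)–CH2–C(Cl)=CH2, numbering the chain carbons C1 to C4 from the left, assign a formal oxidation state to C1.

Assign +1 per bond to O/N/halogen, −1 per bond to H or an electropositive element, and 0 per bond to carbon.
C1 has one bond to C (0), one bond to I (+1), one bond to H (-1), one bond to H (-1).
Oxidation state = 0 + 1 − 1 − 1 = -1.

-1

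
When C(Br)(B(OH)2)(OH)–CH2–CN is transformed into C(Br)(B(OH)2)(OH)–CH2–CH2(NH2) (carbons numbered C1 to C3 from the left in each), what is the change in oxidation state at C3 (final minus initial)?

-4

Before: C3 has 1 bond to C, 3 bonds to N → oxidation state +3.
After: C3 has 1 bond to C, 2 bonds to H, 1 bond to N → oxidation state -1.
Δ = -1 − (+3) = -4, so this is a reduction at C3.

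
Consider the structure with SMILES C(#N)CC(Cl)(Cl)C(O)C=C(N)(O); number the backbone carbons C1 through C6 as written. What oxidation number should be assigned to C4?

0

C4 has one bond to C (0), one bond to C (0), one bond to O (+1), one bond to H (-1).
Oxidation state = 0 + 0 + 1 − 1 = 0.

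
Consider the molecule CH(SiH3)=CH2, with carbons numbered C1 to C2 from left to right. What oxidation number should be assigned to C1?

-2

Bonds to more-electronegative neighbours contribute +1 each, bonds to H or metals contribute −1 each, and C–C bonds contribute 0.
C1 has a double bond to C (2×0 = 0), one bond to Si (-1), one bond to H (-1).
Oxidation state = 0 − 1 − 1 = -2.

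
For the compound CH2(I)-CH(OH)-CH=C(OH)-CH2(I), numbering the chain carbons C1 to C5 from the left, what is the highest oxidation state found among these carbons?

Tallying each carbon's bonds:
C1: 1C, 2H, 1I → 0 − 2 + 1 = -1
C2: 2C, 1H, 1O → 0 − 1 + 1 = 0
C3: 3C, 1H → 0 − 1 = -1
C4: 3C, 1O → 0 + 1 = +1
C5: 1C, 2H, 1I → 0 − 2 + 1 = -1
The highest value is +1.

+1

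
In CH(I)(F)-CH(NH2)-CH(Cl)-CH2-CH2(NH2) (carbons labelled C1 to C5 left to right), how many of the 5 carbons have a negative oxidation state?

Tallying each carbon's bonds:
C1: 1C, 1H, 1F, 1I → 0 − 1 + 1 + 1 = +1
C2: 2C, 1H, 1N → 0 − 1 + 1 = 0
C3: 2C, 1H, 1Cl → 0 − 1 + 1 = 0
C4: 2C, 2H → 0 − 2 = -2
C5: 1C, 2H, 1N → 0 − 2 + 1 = -1
2 carbons (C4, C5) meet the condition.

2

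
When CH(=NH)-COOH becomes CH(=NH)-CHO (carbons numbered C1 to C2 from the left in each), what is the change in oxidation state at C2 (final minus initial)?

-2

Before: C2 has 1 bond to C, 3 bonds to O → oxidation state +3.
After: C2 has 1 bond to C, 1 bond to H, 2 bonds to O → oxidation state +1.
Δ = +1 − (+3) = -2, so this is a reduction at C2.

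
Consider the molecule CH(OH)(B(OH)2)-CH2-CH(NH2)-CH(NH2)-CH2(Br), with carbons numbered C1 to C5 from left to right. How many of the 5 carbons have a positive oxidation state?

0

Bonds to more-electronegative neighbours contribute +1 each, bonds to H or metals contribute −1 each, and C–C bonds contribute 0. Tallying each carbon:
C1: 1C, 1H, 1O, 1B → 0 − 1 + 1 − 1 = -1
C2: 2C, 2H → 0 − 2 = -2
C3: 2C, 1H, 1N → 0 − 1 + 1 = 0
C4: 2C, 1H, 1N → 0 − 1 + 1 = 0
C5: 1C, 2H, 1Br → 0 − 2 + 1 = -1
0 carbons meet the condition.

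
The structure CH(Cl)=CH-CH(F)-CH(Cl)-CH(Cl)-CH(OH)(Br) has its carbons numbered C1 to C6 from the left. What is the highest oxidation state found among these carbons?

+1

Tallying each carbon's bonds:
C1: 2C, 1H, 1Cl → 0 − 1 + 1 = 0
C2: 3C, 1H → 0 − 1 = -1
C3: 2C, 1H, 1F → 0 − 1 + 1 = 0
C4: 2C, 1H, 1Cl → 0 − 1 + 1 = 0
C5: 2C, 1H, 1Cl → 0 − 1 + 1 = 0
C6: 1C, 1H, 1O, 1Br → 0 − 1 + 1 + 1 = +1
The highest value is +1.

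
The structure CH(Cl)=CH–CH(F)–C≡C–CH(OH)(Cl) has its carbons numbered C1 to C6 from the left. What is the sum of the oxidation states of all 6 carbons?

0

Tallying each carbon's bonds:
C1: 2C, 1H, 1Cl → 0 − 1 + 1 = 0
C2: 3C, 1H → 0 − 1 = -1
C3: 2C, 1H, 1F → 0 − 1 + 1 = 0
C4: 4C → 0 = 0
C5: 4C → 0 = 0
C6: 1C, 1H, 1O, 1Cl → 0 − 1 + 1 + 1 = +1
Sum = 0 − 1 + 0 + 0 + 0 + 1 = 0.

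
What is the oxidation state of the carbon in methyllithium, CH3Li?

-4

Count +1 for every bond to an atom more electronegative than carbon and −1 for every bond to one less electronegative; C–C bonds are 0.
The carbon has one bond to H (-1), one bond to H (-1), one bond to H (-1), one bond to Li (-1).
Oxidation state = -1 − 1 − 1 − 1 = -4.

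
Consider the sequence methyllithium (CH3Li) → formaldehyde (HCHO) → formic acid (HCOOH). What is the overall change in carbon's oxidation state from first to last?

Carbon oxidation states along the series — methyllithium: -4, formaldehyde: 0, formic acid: +2.
Net change = +2 − (-4) = +6.

+6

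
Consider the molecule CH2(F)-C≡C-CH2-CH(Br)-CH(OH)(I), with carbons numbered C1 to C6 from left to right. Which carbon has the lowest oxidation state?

C4

Tallying each carbon's bonds:
C1: 1C, 2H, 1F → 0 − 2 + 1 = -1
C2: 4C → 0 = 0
C3: 4C → 0 = 0
C4: 2C, 2H → 0 − 2 = -2
C5: 2C, 1H, 1Br → 0 − 1 + 1 = 0
C6: 1C, 1H, 1O, 1I → 0 − 1 + 1 + 1 = +1
The most reduced carbon is C4 at -2.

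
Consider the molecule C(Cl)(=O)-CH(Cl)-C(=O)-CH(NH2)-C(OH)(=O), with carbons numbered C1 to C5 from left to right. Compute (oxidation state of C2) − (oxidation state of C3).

-2

C2: 2C, 1H, 1Cl → 0 − 1 + 1 = 0
C3: 2C, 2O → 0 + 2 = +2
Difference: 0 − (+2) = -2.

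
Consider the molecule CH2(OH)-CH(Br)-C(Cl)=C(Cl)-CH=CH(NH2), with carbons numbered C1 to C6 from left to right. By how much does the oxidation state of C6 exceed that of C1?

+1

C6: 2C, 1H, 1N → 0 − 1 + 1 = 0
C1: 1C, 2H, 1O → 0 − 2 + 1 = -1
Difference: 0 − (-1) = +1.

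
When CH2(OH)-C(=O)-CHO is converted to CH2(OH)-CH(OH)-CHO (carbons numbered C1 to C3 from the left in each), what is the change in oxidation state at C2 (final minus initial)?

-2

Before: C2 has 2 bonds to C, 2 bonds to O → oxidation state +2.
After: C2 has 2 bonds to C, 1 bond to H, 1 bond to O → oxidation state 0.
Δ = 0 − (+2) = -2, so this is a reduction at C2.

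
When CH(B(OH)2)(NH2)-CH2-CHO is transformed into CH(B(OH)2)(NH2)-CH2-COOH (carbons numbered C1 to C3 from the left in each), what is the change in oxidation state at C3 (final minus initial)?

Before: C3 has 1 bond to C, 1 bond to H, 2 bonds to O → oxidation state +1.
After: C3 has 1 bond to C, 3 bonds to O → oxidation state +3.
Δ = +3 − (+1) = +2, so this is an oxidation at C3.

+2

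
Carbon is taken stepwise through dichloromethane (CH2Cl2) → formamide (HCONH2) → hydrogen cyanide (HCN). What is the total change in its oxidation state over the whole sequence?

Carbon oxidation states along the series — dichloromethane: 0, formamide: +2, hydrogen cyanide: +2.
Net change = +2 − (0) = +2.

+2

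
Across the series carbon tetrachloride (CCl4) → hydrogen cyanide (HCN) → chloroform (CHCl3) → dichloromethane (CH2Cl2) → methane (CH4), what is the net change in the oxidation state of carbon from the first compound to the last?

Carbon oxidation states along the series — carbon tetrachloride: +4, hydrogen cyanide: +2, chloroform: +2, dichloromethane: 0, methane: -4.
Net change = -4 − (+4) = -8.

-8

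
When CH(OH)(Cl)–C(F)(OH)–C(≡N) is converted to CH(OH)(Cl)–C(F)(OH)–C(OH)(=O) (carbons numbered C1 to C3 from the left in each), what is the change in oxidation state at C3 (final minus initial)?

Before: C3 has 1 bond to C, 3 bonds to N → oxidation state +3.
After: C3 has 1 bond to C, 3 bonds to O → oxidation state +3.
Δ = +3 − (+3) = 0, so no net redox change at C3.

0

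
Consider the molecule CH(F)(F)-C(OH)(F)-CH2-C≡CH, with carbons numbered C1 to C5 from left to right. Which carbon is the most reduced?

C3

Bonds to more-electronegative neighbours contribute +1 each, bonds to H or metals contribute −1 each, and C–C bonds contribute 0. Tallying each carbon:
C1: 1C, 1H, 2F → 0 − 1 + 2 = +1
C2: 2C, 1O, 1F → 0 + 1 + 1 = +2
C3: 2C, 2H → 0 − 2 = -2
C4: 4C → 0 = 0
C5: 3C, 1H → 0 − 1 = -1
The most reduced carbon is C3 at -2.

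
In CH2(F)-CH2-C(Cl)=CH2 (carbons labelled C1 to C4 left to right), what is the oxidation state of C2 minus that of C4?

0

C2: 2C, 2H → 0 − 2 = -2
C4: 2C, 2H → 0 − 2 = -2
Difference: -2 − (-2) = 0.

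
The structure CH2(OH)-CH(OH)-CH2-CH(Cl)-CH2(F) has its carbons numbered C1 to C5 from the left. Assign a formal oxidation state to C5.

-1

Bonds to more-electronegative neighbours contribute +1 each, bonds to H or metals contribute −1 each, and C–C bonds contribute 0.
C5 has one bond to C (0), one bond to F (+1), one bond to H (-1), one bond to H (-1).
Oxidation state = 0 + 1 − 1 − 1 = -1.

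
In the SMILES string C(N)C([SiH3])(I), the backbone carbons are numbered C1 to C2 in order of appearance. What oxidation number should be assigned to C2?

Count +1 for every bond to an atom more electronegative than carbon and −1 for every bond to one less electronegative; C–C bonds are 0.
C2 has one bond to C (0), one bond to Si (-1), one bond to I (+1), one bond to H (-1).
Oxidation state = 0 − 1 + 1 − 1 = -1.

-1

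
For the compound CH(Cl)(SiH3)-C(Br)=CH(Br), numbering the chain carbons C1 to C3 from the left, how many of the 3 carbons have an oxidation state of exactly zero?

Tallying each carbon's bonds:
C1: 1C, 1H, 1Cl, 1Si → 0 − 1 + 1 − 1 = -1
C2: 3C, 1Br → 0 + 1 = +1
C3: 2C, 1H, 1Br → 0 − 1 + 1 = 0
1 carbon (C3) meets the condition.

1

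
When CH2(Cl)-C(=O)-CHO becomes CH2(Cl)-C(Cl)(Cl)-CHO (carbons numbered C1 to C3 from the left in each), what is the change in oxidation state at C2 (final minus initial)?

0

Before: C2 has 2 bonds to C, 2 bonds to O → oxidation state +2.
After: C2 has 2 bonds to C, 2 bonds to Cl → oxidation state +2.
Δ = +2 − (+2) = 0, so no net redox change at C2.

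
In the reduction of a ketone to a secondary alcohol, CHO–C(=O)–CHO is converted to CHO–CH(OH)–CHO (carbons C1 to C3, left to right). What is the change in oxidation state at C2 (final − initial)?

Before: C2 has 2 bonds to C, 2 bonds to O → oxidation state +2.
After: C2 has 2 bonds to C, 1 bond to H, 1 bond to O → oxidation state 0.
Δ = 0 − (+2) = -2, so this is a reduction at C2.

-2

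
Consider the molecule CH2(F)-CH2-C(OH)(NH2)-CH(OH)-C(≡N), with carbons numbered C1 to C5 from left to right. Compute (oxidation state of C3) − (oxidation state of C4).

+2

C3: 2C, 1O, 1N → 0 + 1 + 1 = +2
C4: 2C, 1H, 1O → 0 − 1 + 1 = 0
Difference: +2 − (0) = +2.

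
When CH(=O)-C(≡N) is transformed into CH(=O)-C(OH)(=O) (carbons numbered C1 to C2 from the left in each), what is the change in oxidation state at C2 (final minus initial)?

0

Before: C2 has 1 bond to C, 3 bonds to N → oxidation state +3.
After: C2 has 1 bond to C, 3 bonds to O → oxidation state +3.
Δ = +3 − (+3) = 0, so no net redox change at C2.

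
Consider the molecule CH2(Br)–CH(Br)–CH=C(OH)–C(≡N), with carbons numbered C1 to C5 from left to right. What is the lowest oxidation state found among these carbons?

-1

Bonds to more-electronegative neighbours contribute +1 each, bonds to H or metals contribute −1 each, and C–C bonds contribute 0. Tallying each carbon:
C1: 1C, 2H, 1Br → 0 − 2 + 1 = -1
C2: 2C, 1H, 1Br → 0 − 1 + 1 = 0
C3: 3C, 1H → 0 − 1 = -1
C4: 3C, 1O → 0 + 1 = +1
C5: 1C, 3N → 0 + 3 = +3
The lowest value is -1.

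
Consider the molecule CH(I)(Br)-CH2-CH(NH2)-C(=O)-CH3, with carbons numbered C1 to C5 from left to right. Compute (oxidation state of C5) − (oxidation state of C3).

-3

C5: 1C, 3H → 0 − 3 = -3
C3: 2C, 1H, 1N → 0 − 1 + 1 = 0
Difference: -3 − (0) = -3.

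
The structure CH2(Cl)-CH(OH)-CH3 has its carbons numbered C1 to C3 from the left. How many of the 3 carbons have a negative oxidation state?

Assign +1 per bond to O/N/halogen, −1 per bond to H or an electropositive element, and 0 per bond to carbon. Tallying each carbon:
C1: 1C, 2H, 1Cl → 0 − 2 + 1 = -1
C2: 2C, 1H, 1O → 0 − 1 + 1 = 0
C3: 1C, 3H → 0 − 3 = -3
2 carbons (C1, C3) meet the condition.

2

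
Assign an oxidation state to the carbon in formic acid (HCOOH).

The carbon has one bond to H (-1), a double bond to O (2×+1 = +2), one bond to O (+1).
Oxidation state = -1 + 2 + 1 = +2.

+2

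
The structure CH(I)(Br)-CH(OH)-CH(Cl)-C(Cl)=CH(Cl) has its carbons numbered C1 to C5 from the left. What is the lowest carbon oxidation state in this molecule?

Each bond to a more electronegative atom (O, N, halogen) counts +1, each bond to a less electronegative atom (H, metal, B, Si) counts −1, and each C–C bond counts 0. Tallying each carbon:
C1: 1C, 1H, 1Br, 1I → 0 − 1 + 1 + 1 = +1
C2: 2C, 1H, 1O → 0 − 1 + 1 = 0
C3: 2C, 1H, 1Cl → 0 − 1 + 1 = 0
C4: 3C, 1Cl → 0 + 1 = +1
C5: 2C, 1H, 1Cl → 0 − 1 + 1 = 0
The lowest value is 0.

0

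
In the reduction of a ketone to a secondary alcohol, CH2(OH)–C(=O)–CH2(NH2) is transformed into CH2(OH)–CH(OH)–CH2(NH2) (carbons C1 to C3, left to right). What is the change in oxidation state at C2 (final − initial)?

-2

Before: C2 has 2 bonds to C, 2 bonds to O → oxidation state +2.
After: C2 has 2 bonds to C, 1 bond to H, 1 bond to O → oxidation state 0.
Δ = 0 − (+2) = -2, so this is a reduction at C2.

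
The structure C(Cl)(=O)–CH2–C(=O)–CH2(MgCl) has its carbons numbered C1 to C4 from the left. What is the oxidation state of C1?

Assign +1 per bond to O/N/halogen, −1 per bond to H or an electropositive element, and 0 per bond to carbon.
C1 has one bond to C (0), one bond to Cl (+1), a double bond to O (2×+1 = +2).
Oxidation state = 0 + 1 + 2 = +3.

+3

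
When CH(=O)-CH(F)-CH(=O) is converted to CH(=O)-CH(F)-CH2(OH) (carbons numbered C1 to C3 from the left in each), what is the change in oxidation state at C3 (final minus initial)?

-2

Before: C3 has 1 bond to C, 1 bond to H, 2 bonds to O → oxidation state +1.
After: C3 has 1 bond to C, 2 bonds to H, 1 bond to O → oxidation state -1.
Δ = -1 − (+1) = -2, so this is a reduction at C3.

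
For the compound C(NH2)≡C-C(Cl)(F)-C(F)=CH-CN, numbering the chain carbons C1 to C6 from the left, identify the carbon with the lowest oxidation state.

Tallying each carbon's bonds:
C1: 3C, 1N → 0 + 1 = +1
C2: 4C → 0 = 0
C3: 2C, 1F, 1Cl → 0 + 1 + 1 = +2
C4: 3C, 1F → 0 + 1 = +1
C5: 3C, 1H → 0 − 1 = -1
C6: 1C, 3N → 0 + 3 = +3
The most reduced carbon is C5 at -1.

C5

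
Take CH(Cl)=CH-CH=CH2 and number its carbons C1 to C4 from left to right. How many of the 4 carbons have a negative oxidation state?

3

Count +1 for every bond to an atom more electronegative than carbon and −1 for every bond to one less electronegative; C–C bonds are 0. Tallying each carbon:
C1: 2C, 1H, 1Cl → 0 − 1 + 1 = 0
C2: 3C, 1H → 0 − 1 = -1
C3: 3C, 1H → 0 − 1 = -1
C4: 2C, 2H → 0 − 2 = -2
3 carbons (C2, C3, C4) meet the condition.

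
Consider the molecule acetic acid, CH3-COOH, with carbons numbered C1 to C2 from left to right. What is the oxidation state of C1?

-3

Count +1 for every bond to an atom more electronegative than carbon and −1 for every bond to one less electronegative; C–C bonds are 0.
C1 has one bond to H (-1), one bond to H (-1), one bond to H (-1), one bond to C (0).
Oxidation state = -1 − 1 − 1 + 0 = -3.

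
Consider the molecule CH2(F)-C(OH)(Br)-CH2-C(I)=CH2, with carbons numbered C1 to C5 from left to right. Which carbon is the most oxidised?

Tallying each carbon's bonds:
C1: 1C, 2H, 1F → 0 − 2 + 1 = -1
C2: 2C, 1O, 1Br → 0 + 1 + 1 = +2
C3: 2C, 2H → 0 − 2 = -2
C4: 3C, 1I → 0 + 1 = +1
C5: 2C, 2H → 0 − 2 = -2
The most oxidised carbon is C2 at +2.

C2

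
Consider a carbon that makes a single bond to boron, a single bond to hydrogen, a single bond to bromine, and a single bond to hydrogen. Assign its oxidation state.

-2

Assign +1 per bond to O/N/halogen, −1 per bond to H or an electropositive element, and 0 per bond to carbon.
The carbon has one bond to Br (+1), one bond to B (-1), one bond to H (-1), one bond to H (-1).
Oxidation state = +1 − 1 − 1 − 1 = -2.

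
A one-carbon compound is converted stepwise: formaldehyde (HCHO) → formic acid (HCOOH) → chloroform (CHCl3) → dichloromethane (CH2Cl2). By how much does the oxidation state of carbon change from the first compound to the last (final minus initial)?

0

Carbon oxidation states along the series — formaldehyde: 0, formic acid: +2, chloroform: +2, dichloromethane: 0.
Net change = 0 − (0) = 0.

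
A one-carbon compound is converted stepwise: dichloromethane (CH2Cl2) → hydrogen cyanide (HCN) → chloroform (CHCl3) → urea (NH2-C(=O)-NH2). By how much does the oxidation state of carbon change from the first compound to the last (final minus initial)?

Carbon oxidation states along the series — dichloromethane: 0, hydrogen cyanide: +2, chloroform: +2, urea: +4.
Net change = +4 − (0) = +4.

+4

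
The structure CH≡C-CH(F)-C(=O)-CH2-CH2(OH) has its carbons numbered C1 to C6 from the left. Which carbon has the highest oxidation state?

Tallying each carbon's bonds:
C1: 3C, 1H → 0 − 1 = -1
C2: 4C → 0 = 0
C3: 2C, 1H, 1F → 0 − 1 + 1 = 0
C4: 2C, 2O → 0 + 2 = +2
C5: 2C, 2H → 0 − 2 = -2
C6: 1C, 2H, 1O → 0 − 2 + 1 = -1
The most oxidised carbon is C4 at +2.

C4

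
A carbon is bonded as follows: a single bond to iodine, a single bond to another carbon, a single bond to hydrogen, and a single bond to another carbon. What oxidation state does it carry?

0

The carbon has one bond to C (0), one bond to C (0), one bond to I (+1), one bond to H (-1).
Oxidation state = 0 + 0 + 1 − 1 = 0.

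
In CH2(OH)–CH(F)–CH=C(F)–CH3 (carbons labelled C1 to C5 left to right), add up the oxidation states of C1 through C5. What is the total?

Tallying each carbon's bonds:
C1: 1C, 2H, 1O → 0 − 2 + 1 = -1
C2: 2C, 1H, 1F → 0 − 1 + 1 = 0
C3: 3C, 1H → 0 − 1 = -1
C4: 3C, 1F → 0 + 1 = +1
C5: 1C, 3H → 0 − 3 = -3
Sum = -1 + 0 − 1 + 1 − 3 = -4.

-4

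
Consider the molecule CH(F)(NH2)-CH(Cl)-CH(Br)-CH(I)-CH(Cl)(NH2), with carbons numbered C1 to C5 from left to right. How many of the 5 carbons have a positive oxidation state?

Tallying each carbon's bonds:
C1: 1C, 1H, 1N, 1F → 0 − 1 + 1 + 1 = +1
C2: 2C, 1H, 1Cl → 0 − 1 + 1 = 0
C3: 2C, 1H, 1Br → 0 − 1 + 1 = 0
C4: 2C, 1H, 1I → 0 − 1 + 1 = 0
C5: 1C, 1H, 1N, 1Cl → 0 − 1 + 1 + 1 = +1
2 carbons (C1, C5) meet the condition.

2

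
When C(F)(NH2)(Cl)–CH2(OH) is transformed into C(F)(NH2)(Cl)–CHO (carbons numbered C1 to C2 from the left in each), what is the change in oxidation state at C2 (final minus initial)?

Before: C2 has 1 bond to C, 2 bonds to H, 1 bond to O → oxidation state -1.
After: C2 has 1 bond to C, 1 bond to H, 2 bonds to O → oxidation state +1.
Δ = +1 − (-1) = +2, so this is an oxidation at C2.

+2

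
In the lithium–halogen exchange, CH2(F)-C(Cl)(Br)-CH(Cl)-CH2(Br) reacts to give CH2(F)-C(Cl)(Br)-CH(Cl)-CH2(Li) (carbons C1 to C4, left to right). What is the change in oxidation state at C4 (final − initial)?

Before: C4 has 1 bond to C, 2 bonds to H, 1 bond to Br → oxidation state -1.
After: C4 has 1 bond to C, 2 bonds to H, 1 bond to Li → oxidation state -3.
Δ = -3 − (-1) = -2, so this is a reduction at C4.

-2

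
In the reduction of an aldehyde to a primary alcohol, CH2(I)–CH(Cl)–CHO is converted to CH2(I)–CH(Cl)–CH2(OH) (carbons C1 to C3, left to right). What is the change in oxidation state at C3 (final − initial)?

Before: C3 has 1 bond to C, 1 bond to H, 2 bonds to O → oxidation state +1.
After: C3 has 1 bond to C, 2 bonds to H, 1 bond to O → oxidation state -1.
Δ = -1 − (+1) = -2, so this is a reduction at C3.

-2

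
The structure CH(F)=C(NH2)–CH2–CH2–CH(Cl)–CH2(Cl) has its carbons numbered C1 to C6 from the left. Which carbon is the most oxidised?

Bonds to more-electronegative neighbours contribute +1 each, bonds to H or metals contribute −1 each, and C–C bonds contribute 0. Tallying each carbon:
C1: 2C, 1H, 1F → 0 − 1 + 1 = 0
C2: 3C, 1N → 0 + 1 = +1
C3: 2C, 2H → 0 − 2 = -2
C4: 2C, 2H → 0 − 2 = -2
C5: 2C, 1H, 1Cl → 0 − 1 + 1 = 0
C6: 1C, 2H, 1Cl → 0 − 2 + 1 = -1
The most oxidised carbon is C2 at +1.

C2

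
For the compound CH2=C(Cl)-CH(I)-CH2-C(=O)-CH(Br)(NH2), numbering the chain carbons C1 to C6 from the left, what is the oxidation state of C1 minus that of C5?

C1: 2C, 2H → 0 − 2 = -2
C5: 2C, 2O → 0 + 2 = +2
Difference: -2 − (+2) = -4.

-4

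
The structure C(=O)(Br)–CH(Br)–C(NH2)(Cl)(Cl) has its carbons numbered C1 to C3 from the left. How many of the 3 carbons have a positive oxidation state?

2

Tallying each carbon's bonds:
C1: 1C, 2O, 1Br → 0 + 2 + 1 = +3
C2: 2C, 1H, 1Br → 0 − 1 + 1 = 0
C3: 1C, 1N, 2Cl → 0 + 1 + 2 = +3
2 carbons (C1, C3) meet the condition.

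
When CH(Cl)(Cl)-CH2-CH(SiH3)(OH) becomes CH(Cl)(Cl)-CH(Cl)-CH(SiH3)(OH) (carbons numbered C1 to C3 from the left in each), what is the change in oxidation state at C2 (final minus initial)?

+2

Before: C2 has 2 bonds to C, 2 bonds to H → oxidation state -2.
After: C2 has 2 bonds to C, 1 bond to H, 1 bond to Cl → oxidation state 0.
Δ = 0 − (-2) = +2, so this is an oxidation at C2.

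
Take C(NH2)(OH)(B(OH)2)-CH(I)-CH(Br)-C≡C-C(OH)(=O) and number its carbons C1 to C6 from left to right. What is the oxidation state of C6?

+3

C6 has one bond to C (0), one bond to O (+1), a double bond to O (2×+1 = +2).
Oxidation state = 0 + 1 + 2 = +3.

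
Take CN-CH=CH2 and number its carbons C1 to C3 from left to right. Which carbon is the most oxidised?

Tallying each carbon's bonds:
C1: 1C, 3N → 0 + 3 = +3
C2: 3C, 1H → 0 − 1 = -1
C3: 2C, 2H → 0 − 2 = -2
The most oxidised carbon is C1 at +3.

C1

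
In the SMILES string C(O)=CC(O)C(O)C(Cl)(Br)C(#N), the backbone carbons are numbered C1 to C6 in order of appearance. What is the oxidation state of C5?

+2

Assign +1 per bond to O/N/halogen, −1 per bond to H or an electropositive element, and 0 per bond to carbon.
C5 has one bond to C (0), one bond to C (0), one bond to Cl (+1), one bond to Br (+1).
Oxidation state = 0 + 0 + 1 + 1 = +2.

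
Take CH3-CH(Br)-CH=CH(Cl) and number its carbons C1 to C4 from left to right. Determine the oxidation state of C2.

Bonds to more-electronegative neighbours contribute +1 each, bonds to H or metals contribute −1 each, and C–C bonds contribute 0.
C2 has one bond to C (0), one bond to C (0), one bond to Br (+1), one bond to H (-1).
Oxidation state = 0 + 0 + 1 − 1 = 0.

0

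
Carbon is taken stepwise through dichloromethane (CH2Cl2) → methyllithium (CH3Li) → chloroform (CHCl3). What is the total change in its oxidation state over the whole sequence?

Carbon oxidation states along the series — dichloromethane: 0, methyllithium: -4, chloroform: +2.
Net change = +2 − (0) = +2.

+2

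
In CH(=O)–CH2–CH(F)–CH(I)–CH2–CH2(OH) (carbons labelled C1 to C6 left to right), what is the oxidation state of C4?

0

Count +1 for every bond to an atom more electronegative than carbon and −1 for every bond to one less electronegative; C–C bonds are 0.
C4 has one bond to C (0), one bond to C (0), one bond to H (-1), one bond to I (+1).
Oxidation state = 0 + 0 − 1 + 1 = 0.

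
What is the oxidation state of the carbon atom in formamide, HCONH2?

+2

The carbon has one bond to H (-1), a double bond to O (2×+1 = +2), one bond to N (+1).
Oxidation state = -1 + 2 + 1 = +2.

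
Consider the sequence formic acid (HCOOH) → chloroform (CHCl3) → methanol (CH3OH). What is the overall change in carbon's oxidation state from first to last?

Carbon oxidation states along the series — formic acid: +2, chloroform: +2, methanol: -2.
Net change = -2 − (+2) = -4.

-4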